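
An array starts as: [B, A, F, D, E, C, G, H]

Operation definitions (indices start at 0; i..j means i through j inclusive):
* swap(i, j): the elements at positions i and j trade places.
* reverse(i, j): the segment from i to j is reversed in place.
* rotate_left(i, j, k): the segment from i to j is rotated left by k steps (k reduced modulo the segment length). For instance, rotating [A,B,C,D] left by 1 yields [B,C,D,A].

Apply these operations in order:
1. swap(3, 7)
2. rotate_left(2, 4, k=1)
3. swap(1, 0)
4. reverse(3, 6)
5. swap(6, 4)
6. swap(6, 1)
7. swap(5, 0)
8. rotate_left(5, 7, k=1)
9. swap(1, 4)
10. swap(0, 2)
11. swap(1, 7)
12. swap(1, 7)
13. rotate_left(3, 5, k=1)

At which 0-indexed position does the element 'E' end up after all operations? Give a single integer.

After 1 (swap(3, 7)): [B, A, F, H, E, C, G, D]
After 2 (rotate_left(2, 4, k=1)): [B, A, H, E, F, C, G, D]
After 3 (swap(1, 0)): [A, B, H, E, F, C, G, D]
After 4 (reverse(3, 6)): [A, B, H, G, C, F, E, D]
After 5 (swap(6, 4)): [A, B, H, G, E, F, C, D]
After 6 (swap(6, 1)): [A, C, H, G, E, F, B, D]
After 7 (swap(5, 0)): [F, C, H, G, E, A, B, D]
After 8 (rotate_left(5, 7, k=1)): [F, C, H, G, E, B, D, A]
After 9 (swap(1, 4)): [F, E, H, G, C, B, D, A]
After 10 (swap(0, 2)): [H, E, F, G, C, B, D, A]
After 11 (swap(1, 7)): [H, A, F, G, C, B, D, E]
After 12 (swap(1, 7)): [H, E, F, G, C, B, D, A]
After 13 (rotate_left(3, 5, k=1)): [H, E, F, C, B, G, D, A]

Answer: 1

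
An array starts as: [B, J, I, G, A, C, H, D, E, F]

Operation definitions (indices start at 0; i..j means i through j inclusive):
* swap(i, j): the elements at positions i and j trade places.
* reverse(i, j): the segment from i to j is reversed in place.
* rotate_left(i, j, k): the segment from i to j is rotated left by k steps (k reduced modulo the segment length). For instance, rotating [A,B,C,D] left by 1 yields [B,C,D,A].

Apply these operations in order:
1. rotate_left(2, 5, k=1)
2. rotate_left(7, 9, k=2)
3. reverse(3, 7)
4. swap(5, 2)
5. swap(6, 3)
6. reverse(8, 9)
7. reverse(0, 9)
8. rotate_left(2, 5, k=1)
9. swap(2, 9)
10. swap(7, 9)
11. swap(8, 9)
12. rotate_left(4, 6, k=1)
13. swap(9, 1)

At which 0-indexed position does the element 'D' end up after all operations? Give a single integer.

After 1 (rotate_left(2, 5, k=1)): [B, J, G, A, C, I, H, D, E, F]
After 2 (rotate_left(7, 9, k=2)): [B, J, G, A, C, I, H, F, D, E]
After 3 (reverse(3, 7)): [B, J, G, F, H, I, C, A, D, E]
After 4 (swap(5, 2)): [B, J, I, F, H, G, C, A, D, E]
After 5 (swap(6, 3)): [B, J, I, C, H, G, F, A, D, E]
After 6 (reverse(8, 9)): [B, J, I, C, H, G, F, A, E, D]
After 7 (reverse(0, 9)): [D, E, A, F, G, H, C, I, J, B]
After 8 (rotate_left(2, 5, k=1)): [D, E, F, G, H, A, C, I, J, B]
After 9 (swap(2, 9)): [D, E, B, G, H, A, C, I, J, F]
After 10 (swap(7, 9)): [D, E, B, G, H, A, C, F, J, I]
After 11 (swap(8, 9)): [D, E, B, G, H, A, C, F, I, J]
After 12 (rotate_left(4, 6, k=1)): [D, E, B, G, A, C, H, F, I, J]
After 13 (swap(9, 1)): [D, J, B, G, A, C, H, F, I, E]

Answer: 0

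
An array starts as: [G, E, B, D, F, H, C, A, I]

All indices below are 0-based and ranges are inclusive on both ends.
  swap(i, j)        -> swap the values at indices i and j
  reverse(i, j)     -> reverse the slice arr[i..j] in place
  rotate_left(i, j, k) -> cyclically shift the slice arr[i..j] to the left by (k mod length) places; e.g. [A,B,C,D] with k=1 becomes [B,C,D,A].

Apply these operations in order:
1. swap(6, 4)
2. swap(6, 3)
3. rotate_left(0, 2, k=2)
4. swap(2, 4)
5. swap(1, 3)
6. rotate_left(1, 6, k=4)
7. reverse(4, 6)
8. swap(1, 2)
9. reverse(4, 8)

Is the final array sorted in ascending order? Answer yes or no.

Answer: no

Derivation:
After 1 (swap(6, 4)): [G, E, B, D, C, H, F, A, I]
After 2 (swap(6, 3)): [G, E, B, F, C, H, D, A, I]
After 3 (rotate_left(0, 2, k=2)): [B, G, E, F, C, H, D, A, I]
After 4 (swap(2, 4)): [B, G, C, F, E, H, D, A, I]
After 5 (swap(1, 3)): [B, F, C, G, E, H, D, A, I]
After 6 (rotate_left(1, 6, k=4)): [B, H, D, F, C, G, E, A, I]
After 7 (reverse(4, 6)): [B, H, D, F, E, G, C, A, I]
After 8 (swap(1, 2)): [B, D, H, F, E, G, C, A, I]
After 9 (reverse(4, 8)): [B, D, H, F, I, A, C, G, E]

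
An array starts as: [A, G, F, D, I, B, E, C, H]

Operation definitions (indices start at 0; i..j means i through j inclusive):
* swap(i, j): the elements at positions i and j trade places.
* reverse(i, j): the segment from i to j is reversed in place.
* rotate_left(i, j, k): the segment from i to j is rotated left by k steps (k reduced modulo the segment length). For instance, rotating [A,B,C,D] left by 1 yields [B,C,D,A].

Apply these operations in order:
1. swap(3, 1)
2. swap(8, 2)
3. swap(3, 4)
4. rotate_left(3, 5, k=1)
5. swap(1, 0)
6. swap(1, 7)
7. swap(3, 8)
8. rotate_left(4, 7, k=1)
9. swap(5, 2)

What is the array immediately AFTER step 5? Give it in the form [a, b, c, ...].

Answer: [D, A, H, G, B, I, E, C, F]

Derivation:
After 1 (swap(3, 1)): [A, D, F, G, I, B, E, C, H]
After 2 (swap(8, 2)): [A, D, H, G, I, B, E, C, F]
After 3 (swap(3, 4)): [A, D, H, I, G, B, E, C, F]
After 4 (rotate_left(3, 5, k=1)): [A, D, H, G, B, I, E, C, F]
After 5 (swap(1, 0)): [D, A, H, G, B, I, E, C, F]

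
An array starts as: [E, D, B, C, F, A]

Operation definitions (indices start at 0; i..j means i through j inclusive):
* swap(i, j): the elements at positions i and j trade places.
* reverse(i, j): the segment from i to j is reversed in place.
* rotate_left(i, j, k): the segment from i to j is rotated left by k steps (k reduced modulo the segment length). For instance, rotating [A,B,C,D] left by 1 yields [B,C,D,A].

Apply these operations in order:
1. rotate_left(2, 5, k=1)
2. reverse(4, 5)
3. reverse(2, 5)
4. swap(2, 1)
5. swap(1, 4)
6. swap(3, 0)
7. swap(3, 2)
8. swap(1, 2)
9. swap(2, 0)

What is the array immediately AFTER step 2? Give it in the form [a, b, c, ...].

Answer: [E, D, C, F, B, A]

Derivation:
After 1 (rotate_left(2, 5, k=1)): [E, D, C, F, A, B]
After 2 (reverse(4, 5)): [E, D, C, F, B, A]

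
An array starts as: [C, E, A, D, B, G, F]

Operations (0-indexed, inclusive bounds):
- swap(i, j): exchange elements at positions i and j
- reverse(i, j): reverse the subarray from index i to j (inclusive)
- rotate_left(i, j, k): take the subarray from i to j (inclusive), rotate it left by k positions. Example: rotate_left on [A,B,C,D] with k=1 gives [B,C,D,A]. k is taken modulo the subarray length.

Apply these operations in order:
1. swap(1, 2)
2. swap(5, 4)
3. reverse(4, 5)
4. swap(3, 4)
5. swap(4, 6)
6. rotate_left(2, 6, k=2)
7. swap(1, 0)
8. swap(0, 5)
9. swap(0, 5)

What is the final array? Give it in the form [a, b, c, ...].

Answer: [A, C, F, G, D, E, B]

Derivation:
After 1 (swap(1, 2)): [C, A, E, D, B, G, F]
After 2 (swap(5, 4)): [C, A, E, D, G, B, F]
After 3 (reverse(4, 5)): [C, A, E, D, B, G, F]
After 4 (swap(3, 4)): [C, A, E, B, D, G, F]
After 5 (swap(4, 6)): [C, A, E, B, F, G, D]
After 6 (rotate_left(2, 6, k=2)): [C, A, F, G, D, E, B]
After 7 (swap(1, 0)): [A, C, F, G, D, E, B]
After 8 (swap(0, 5)): [E, C, F, G, D, A, B]
After 9 (swap(0, 5)): [A, C, F, G, D, E, B]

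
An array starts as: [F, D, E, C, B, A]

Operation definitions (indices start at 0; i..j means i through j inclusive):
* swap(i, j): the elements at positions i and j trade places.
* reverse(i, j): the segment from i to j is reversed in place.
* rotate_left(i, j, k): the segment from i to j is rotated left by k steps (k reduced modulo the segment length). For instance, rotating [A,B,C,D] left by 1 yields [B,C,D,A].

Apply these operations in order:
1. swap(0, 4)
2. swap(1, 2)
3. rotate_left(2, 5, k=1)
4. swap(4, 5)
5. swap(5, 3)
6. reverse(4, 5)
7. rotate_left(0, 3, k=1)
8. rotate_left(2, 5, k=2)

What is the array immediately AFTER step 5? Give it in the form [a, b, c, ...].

Answer: [B, E, C, A, D, F]

Derivation:
After 1 (swap(0, 4)): [B, D, E, C, F, A]
After 2 (swap(1, 2)): [B, E, D, C, F, A]
After 3 (rotate_left(2, 5, k=1)): [B, E, C, F, A, D]
After 4 (swap(4, 5)): [B, E, C, F, D, A]
After 5 (swap(5, 3)): [B, E, C, A, D, F]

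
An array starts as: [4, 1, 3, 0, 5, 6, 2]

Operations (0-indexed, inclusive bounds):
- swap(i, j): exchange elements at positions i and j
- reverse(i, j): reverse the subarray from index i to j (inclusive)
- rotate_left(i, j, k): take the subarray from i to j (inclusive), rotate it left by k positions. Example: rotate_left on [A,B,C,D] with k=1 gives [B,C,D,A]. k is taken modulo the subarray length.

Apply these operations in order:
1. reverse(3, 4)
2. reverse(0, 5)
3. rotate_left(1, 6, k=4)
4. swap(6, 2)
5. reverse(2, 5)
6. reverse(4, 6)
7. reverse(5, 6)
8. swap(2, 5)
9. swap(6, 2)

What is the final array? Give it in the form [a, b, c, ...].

After 1 (reverse(3, 4)): [4, 1, 3, 5, 0, 6, 2]
After 2 (reverse(0, 5)): [6, 0, 5, 3, 1, 4, 2]
After 3 (rotate_left(1, 6, k=4)): [6, 4, 2, 0, 5, 3, 1]
After 4 (swap(6, 2)): [6, 4, 1, 0, 5, 3, 2]
After 5 (reverse(2, 5)): [6, 4, 3, 5, 0, 1, 2]
After 6 (reverse(4, 6)): [6, 4, 3, 5, 2, 1, 0]
After 7 (reverse(5, 6)): [6, 4, 3, 5, 2, 0, 1]
After 8 (swap(2, 5)): [6, 4, 0, 5, 2, 3, 1]
After 9 (swap(6, 2)): [6, 4, 1, 5, 2, 3, 0]

Answer: [6, 4, 1, 5, 2, 3, 0]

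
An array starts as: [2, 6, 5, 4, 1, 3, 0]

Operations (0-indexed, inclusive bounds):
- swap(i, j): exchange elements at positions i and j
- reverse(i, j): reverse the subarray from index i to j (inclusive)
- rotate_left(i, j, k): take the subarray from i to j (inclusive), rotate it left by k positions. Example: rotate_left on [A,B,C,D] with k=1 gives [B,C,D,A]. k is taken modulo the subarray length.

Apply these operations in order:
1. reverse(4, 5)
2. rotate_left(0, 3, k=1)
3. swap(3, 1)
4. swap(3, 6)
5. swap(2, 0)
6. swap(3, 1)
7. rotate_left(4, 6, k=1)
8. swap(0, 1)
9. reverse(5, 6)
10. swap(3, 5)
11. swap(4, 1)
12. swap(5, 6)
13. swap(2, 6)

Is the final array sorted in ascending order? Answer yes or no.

After 1 (reverse(4, 5)): [2, 6, 5, 4, 3, 1, 0]
After 2 (rotate_left(0, 3, k=1)): [6, 5, 4, 2, 3, 1, 0]
After 3 (swap(3, 1)): [6, 2, 4, 5, 3, 1, 0]
After 4 (swap(3, 6)): [6, 2, 4, 0, 3, 1, 5]
After 5 (swap(2, 0)): [4, 2, 6, 0, 3, 1, 5]
After 6 (swap(3, 1)): [4, 0, 6, 2, 3, 1, 5]
After 7 (rotate_left(4, 6, k=1)): [4, 0, 6, 2, 1, 5, 3]
After 8 (swap(0, 1)): [0, 4, 6, 2, 1, 5, 3]
After 9 (reverse(5, 6)): [0, 4, 6, 2, 1, 3, 5]
After 10 (swap(3, 5)): [0, 4, 6, 3, 1, 2, 5]
After 11 (swap(4, 1)): [0, 1, 6, 3, 4, 2, 5]
After 12 (swap(5, 6)): [0, 1, 6, 3, 4, 5, 2]
After 13 (swap(2, 6)): [0, 1, 2, 3, 4, 5, 6]

Answer: yes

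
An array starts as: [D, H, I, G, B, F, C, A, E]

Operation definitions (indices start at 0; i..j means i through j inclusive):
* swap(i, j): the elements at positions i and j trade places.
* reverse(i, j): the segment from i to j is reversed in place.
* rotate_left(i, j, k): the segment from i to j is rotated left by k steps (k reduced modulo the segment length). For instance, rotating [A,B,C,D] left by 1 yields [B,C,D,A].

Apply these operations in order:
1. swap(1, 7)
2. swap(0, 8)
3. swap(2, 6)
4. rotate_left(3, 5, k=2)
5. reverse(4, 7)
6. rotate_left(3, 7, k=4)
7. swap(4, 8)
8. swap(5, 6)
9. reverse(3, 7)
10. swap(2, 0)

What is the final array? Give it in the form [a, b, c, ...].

After 1 (swap(1, 7)): [D, A, I, G, B, F, C, H, E]
After 2 (swap(0, 8)): [E, A, I, G, B, F, C, H, D]
After 3 (swap(2, 6)): [E, A, C, G, B, F, I, H, D]
After 4 (rotate_left(3, 5, k=2)): [E, A, C, F, G, B, I, H, D]
After 5 (reverse(4, 7)): [E, A, C, F, H, I, B, G, D]
After 6 (rotate_left(3, 7, k=4)): [E, A, C, G, F, H, I, B, D]
After 7 (swap(4, 8)): [E, A, C, G, D, H, I, B, F]
After 8 (swap(5, 6)): [E, A, C, G, D, I, H, B, F]
After 9 (reverse(3, 7)): [E, A, C, B, H, I, D, G, F]
After 10 (swap(2, 0)): [C, A, E, B, H, I, D, G, F]

Answer: [C, A, E, B, H, I, D, G, F]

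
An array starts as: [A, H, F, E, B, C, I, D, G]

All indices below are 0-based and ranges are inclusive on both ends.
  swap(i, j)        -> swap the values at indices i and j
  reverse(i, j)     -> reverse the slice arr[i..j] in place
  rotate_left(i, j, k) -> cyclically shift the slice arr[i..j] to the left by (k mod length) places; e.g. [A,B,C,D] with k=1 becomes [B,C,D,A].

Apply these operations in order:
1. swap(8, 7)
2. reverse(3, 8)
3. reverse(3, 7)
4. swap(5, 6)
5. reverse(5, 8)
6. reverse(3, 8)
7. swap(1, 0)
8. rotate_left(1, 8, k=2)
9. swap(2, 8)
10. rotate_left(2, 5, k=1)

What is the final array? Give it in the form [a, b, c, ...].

Answer: [H, G, D, E, C, F, B, A, I]

Derivation:
After 1 (swap(8, 7)): [A, H, F, E, B, C, I, G, D]
After 2 (reverse(3, 8)): [A, H, F, D, G, I, C, B, E]
After 3 (reverse(3, 7)): [A, H, F, B, C, I, G, D, E]
After 4 (swap(5, 6)): [A, H, F, B, C, G, I, D, E]
After 5 (reverse(5, 8)): [A, H, F, B, C, E, D, I, G]
After 6 (reverse(3, 8)): [A, H, F, G, I, D, E, C, B]
After 7 (swap(1, 0)): [H, A, F, G, I, D, E, C, B]
After 8 (rotate_left(1, 8, k=2)): [H, G, I, D, E, C, B, A, F]
After 9 (swap(2, 8)): [H, G, F, D, E, C, B, A, I]
After 10 (rotate_left(2, 5, k=1)): [H, G, D, E, C, F, B, A, I]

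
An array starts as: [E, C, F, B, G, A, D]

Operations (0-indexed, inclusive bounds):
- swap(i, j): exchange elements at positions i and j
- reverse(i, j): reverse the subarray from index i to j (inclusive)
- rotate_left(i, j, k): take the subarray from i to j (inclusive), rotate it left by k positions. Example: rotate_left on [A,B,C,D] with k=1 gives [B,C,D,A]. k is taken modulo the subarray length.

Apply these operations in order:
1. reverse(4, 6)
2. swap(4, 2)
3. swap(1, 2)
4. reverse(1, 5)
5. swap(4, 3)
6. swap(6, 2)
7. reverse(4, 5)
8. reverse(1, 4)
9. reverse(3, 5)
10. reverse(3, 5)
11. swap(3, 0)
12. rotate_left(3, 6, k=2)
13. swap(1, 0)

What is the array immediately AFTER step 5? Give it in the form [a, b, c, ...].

Answer: [E, A, F, C, B, D, G]

Derivation:
After 1 (reverse(4, 6)): [E, C, F, B, D, A, G]
After 2 (swap(4, 2)): [E, C, D, B, F, A, G]
After 3 (swap(1, 2)): [E, D, C, B, F, A, G]
After 4 (reverse(1, 5)): [E, A, F, B, C, D, G]
After 5 (swap(4, 3)): [E, A, F, C, B, D, G]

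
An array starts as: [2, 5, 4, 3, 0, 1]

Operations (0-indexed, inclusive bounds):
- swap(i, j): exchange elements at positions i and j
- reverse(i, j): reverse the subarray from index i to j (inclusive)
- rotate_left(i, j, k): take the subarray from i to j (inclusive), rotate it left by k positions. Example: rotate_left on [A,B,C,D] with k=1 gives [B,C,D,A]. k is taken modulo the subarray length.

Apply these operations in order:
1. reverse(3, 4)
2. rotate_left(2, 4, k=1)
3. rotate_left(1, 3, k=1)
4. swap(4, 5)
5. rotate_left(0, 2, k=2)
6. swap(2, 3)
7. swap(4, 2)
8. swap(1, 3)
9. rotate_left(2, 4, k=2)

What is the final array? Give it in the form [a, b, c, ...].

Answer: [3, 0, 5, 1, 2, 4]

Derivation:
After 1 (reverse(3, 4)): [2, 5, 4, 0, 3, 1]
After 2 (rotate_left(2, 4, k=1)): [2, 5, 0, 3, 4, 1]
After 3 (rotate_left(1, 3, k=1)): [2, 0, 3, 5, 4, 1]
After 4 (swap(4, 5)): [2, 0, 3, 5, 1, 4]
After 5 (rotate_left(0, 2, k=2)): [3, 2, 0, 5, 1, 4]
After 6 (swap(2, 3)): [3, 2, 5, 0, 1, 4]
After 7 (swap(4, 2)): [3, 2, 1, 0, 5, 4]
After 8 (swap(1, 3)): [3, 0, 1, 2, 5, 4]
After 9 (rotate_left(2, 4, k=2)): [3, 0, 5, 1, 2, 4]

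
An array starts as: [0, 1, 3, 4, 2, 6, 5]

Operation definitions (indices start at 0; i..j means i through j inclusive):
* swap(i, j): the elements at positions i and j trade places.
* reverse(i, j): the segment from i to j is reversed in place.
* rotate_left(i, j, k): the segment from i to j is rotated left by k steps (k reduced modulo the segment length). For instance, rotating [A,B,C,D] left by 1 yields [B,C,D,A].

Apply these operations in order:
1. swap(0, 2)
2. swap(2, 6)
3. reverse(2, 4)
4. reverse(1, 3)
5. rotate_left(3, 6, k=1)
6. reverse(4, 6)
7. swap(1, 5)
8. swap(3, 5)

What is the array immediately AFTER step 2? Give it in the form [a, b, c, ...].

After 1 (swap(0, 2)): [3, 1, 0, 4, 2, 6, 5]
After 2 (swap(2, 6)): [3, 1, 5, 4, 2, 6, 0]

Answer: [3, 1, 5, 4, 2, 6, 0]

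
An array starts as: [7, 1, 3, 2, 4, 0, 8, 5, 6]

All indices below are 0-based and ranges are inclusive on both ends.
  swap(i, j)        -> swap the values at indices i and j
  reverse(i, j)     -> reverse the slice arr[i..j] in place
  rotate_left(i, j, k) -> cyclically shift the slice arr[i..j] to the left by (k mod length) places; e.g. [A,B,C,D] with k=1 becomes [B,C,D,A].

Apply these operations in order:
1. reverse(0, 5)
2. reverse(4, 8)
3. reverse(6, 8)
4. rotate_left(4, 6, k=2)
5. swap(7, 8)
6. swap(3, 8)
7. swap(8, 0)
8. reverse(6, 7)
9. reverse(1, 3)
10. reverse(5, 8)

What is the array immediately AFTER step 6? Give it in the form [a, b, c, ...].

Answer: [0, 4, 2, 7, 1, 6, 5, 8, 3]

Derivation:
After 1 (reverse(0, 5)): [0, 4, 2, 3, 1, 7, 8, 5, 6]
After 2 (reverse(4, 8)): [0, 4, 2, 3, 6, 5, 8, 7, 1]
After 3 (reverse(6, 8)): [0, 4, 2, 3, 6, 5, 1, 7, 8]
After 4 (rotate_left(4, 6, k=2)): [0, 4, 2, 3, 1, 6, 5, 7, 8]
After 5 (swap(7, 8)): [0, 4, 2, 3, 1, 6, 5, 8, 7]
After 6 (swap(3, 8)): [0, 4, 2, 7, 1, 6, 5, 8, 3]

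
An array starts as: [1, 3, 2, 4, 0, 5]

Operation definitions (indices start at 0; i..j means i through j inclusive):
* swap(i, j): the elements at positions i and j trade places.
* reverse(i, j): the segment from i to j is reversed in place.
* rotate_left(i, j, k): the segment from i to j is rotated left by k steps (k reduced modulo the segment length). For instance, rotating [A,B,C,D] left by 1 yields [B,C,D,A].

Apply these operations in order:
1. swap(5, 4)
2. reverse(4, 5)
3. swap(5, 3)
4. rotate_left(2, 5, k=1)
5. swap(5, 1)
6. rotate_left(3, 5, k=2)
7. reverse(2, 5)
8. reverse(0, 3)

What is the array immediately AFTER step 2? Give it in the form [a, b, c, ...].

After 1 (swap(5, 4)): [1, 3, 2, 4, 5, 0]
After 2 (reverse(4, 5)): [1, 3, 2, 4, 0, 5]

Answer: [1, 3, 2, 4, 0, 5]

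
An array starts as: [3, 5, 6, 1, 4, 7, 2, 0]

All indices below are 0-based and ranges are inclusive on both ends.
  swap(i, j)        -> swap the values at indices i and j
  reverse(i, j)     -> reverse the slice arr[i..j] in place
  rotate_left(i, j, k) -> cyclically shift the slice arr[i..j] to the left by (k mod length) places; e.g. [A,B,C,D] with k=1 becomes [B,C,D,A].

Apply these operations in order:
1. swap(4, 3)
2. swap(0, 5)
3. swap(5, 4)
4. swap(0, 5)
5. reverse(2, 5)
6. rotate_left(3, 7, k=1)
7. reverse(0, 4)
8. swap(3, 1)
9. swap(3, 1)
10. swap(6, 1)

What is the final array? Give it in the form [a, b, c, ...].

Answer: [6, 0, 7, 5, 1, 2, 4, 3]

Derivation:
After 1 (swap(4, 3)): [3, 5, 6, 4, 1, 7, 2, 0]
After 2 (swap(0, 5)): [7, 5, 6, 4, 1, 3, 2, 0]
After 3 (swap(5, 4)): [7, 5, 6, 4, 3, 1, 2, 0]
After 4 (swap(0, 5)): [1, 5, 6, 4, 3, 7, 2, 0]
After 5 (reverse(2, 5)): [1, 5, 7, 3, 4, 6, 2, 0]
After 6 (rotate_left(3, 7, k=1)): [1, 5, 7, 4, 6, 2, 0, 3]
After 7 (reverse(0, 4)): [6, 4, 7, 5, 1, 2, 0, 3]
After 8 (swap(3, 1)): [6, 5, 7, 4, 1, 2, 0, 3]
After 9 (swap(3, 1)): [6, 4, 7, 5, 1, 2, 0, 3]
After 10 (swap(6, 1)): [6, 0, 7, 5, 1, 2, 4, 3]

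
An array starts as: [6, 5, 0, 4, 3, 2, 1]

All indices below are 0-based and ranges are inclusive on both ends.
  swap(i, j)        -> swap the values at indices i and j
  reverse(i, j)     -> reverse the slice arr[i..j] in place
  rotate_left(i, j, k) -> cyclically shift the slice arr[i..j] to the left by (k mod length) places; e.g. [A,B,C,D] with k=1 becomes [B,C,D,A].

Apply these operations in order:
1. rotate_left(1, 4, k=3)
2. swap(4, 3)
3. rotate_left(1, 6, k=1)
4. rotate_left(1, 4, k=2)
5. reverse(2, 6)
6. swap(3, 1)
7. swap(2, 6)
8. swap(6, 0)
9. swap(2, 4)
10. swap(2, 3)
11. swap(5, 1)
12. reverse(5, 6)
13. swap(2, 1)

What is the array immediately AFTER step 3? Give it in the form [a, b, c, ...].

Answer: [6, 5, 4, 0, 2, 1, 3]

Derivation:
After 1 (rotate_left(1, 4, k=3)): [6, 3, 5, 0, 4, 2, 1]
After 2 (swap(4, 3)): [6, 3, 5, 4, 0, 2, 1]
After 3 (rotate_left(1, 6, k=1)): [6, 5, 4, 0, 2, 1, 3]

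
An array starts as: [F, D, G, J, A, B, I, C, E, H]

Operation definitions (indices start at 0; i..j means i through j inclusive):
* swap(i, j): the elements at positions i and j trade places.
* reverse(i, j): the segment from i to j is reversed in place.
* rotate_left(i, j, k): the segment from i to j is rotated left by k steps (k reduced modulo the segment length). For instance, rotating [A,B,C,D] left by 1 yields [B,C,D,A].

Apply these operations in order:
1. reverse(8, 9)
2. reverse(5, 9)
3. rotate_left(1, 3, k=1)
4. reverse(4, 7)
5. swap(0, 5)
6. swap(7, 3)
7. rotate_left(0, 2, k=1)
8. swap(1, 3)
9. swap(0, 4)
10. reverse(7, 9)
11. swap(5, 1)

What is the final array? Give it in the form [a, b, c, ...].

Answer: [C, F, H, J, G, A, E, B, I, D]

Derivation:
After 1 (reverse(8, 9)): [F, D, G, J, A, B, I, C, H, E]
After 2 (reverse(5, 9)): [F, D, G, J, A, E, H, C, I, B]
After 3 (rotate_left(1, 3, k=1)): [F, G, J, D, A, E, H, C, I, B]
After 4 (reverse(4, 7)): [F, G, J, D, C, H, E, A, I, B]
After 5 (swap(0, 5)): [H, G, J, D, C, F, E, A, I, B]
After 6 (swap(7, 3)): [H, G, J, A, C, F, E, D, I, B]
After 7 (rotate_left(0, 2, k=1)): [G, J, H, A, C, F, E, D, I, B]
After 8 (swap(1, 3)): [G, A, H, J, C, F, E, D, I, B]
After 9 (swap(0, 4)): [C, A, H, J, G, F, E, D, I, B]
After 10 (reverse(7, 9)): [C, A, H, J, G, F, E, B, I, D]
After 11 (swap(5, 1)): [C, F, H, J, G, A, E, B, I, D]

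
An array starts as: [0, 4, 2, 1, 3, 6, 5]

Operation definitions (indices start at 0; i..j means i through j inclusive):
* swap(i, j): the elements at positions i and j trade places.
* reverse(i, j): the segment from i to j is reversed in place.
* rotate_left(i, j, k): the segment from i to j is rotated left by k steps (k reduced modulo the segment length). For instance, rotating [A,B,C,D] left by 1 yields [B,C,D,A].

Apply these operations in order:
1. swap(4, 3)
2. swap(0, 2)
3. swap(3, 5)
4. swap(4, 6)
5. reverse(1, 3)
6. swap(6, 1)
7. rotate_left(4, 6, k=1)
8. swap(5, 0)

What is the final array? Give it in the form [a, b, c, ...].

Answer: [6, 1, 0, 4, 3, 2, 5]

Derivation:
After 1 (swap(4, 3)): [0, 4, 2, 3, 1, 6, 5]
After 2 (swap(0, 2)): [2, 4, 0, 3, 1, 6, 5]
After 3 (swap(3, 5)): [2, 4, 0, 6, 1, 3, 5]
After 4 (swap(4, 6)): [2, 4, 0, 6, 5, 3, 1]
After 5 (reverse(1, 3)): [2, 6, 0, 4, 5, 3, 1]
After 6 (swap(6, 1)): [2, 1, 0, 4, 5, 3, 6]
After 7 (rotate_left(4, 6, k=1)): [2, 1, 0, 4, 3, 6, 5]
After 8 (swap(5, 0)): [6, 1, 0, 4, 3, 2, 5]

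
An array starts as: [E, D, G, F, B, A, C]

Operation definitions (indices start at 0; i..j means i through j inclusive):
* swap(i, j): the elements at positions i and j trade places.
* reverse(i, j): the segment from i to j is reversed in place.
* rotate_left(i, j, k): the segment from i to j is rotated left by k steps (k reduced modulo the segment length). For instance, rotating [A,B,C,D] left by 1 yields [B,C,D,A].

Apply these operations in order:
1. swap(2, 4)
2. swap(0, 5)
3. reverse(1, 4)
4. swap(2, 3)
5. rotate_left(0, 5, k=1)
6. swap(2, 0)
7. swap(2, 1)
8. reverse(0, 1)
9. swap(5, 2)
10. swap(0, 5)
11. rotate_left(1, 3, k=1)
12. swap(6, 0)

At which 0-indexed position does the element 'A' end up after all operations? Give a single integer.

After 1 (swap(2, 4)): [E, D, B, F, G, A, C]
After 2 (swap(0, 5)): [A, D, B, F, G, E, C]
After 3 (reverse(1, 4)): [A, G, F, B, D, E, C]
After 4 (swap(2, 3)): [A, G, B, F, D, E, C]
After 5 (rotate_left(0, 5, k=1)): [G, B, F, D, E, A, C]
After 6 (swap(2, 0)): [F, B, G, D, E, A, C]
After 7 (swap(2, 1)): [F, G, B, D, E, A, C]
After 8 (reverse(0, 1)): [G, F, B, D, E, A, C]
After 9 (swap(5, 2)): [G, F, A, D, E, B, C]
After 10 (swap(0, 5)): [B, F, A, D, E, G, C]
After 11 (rotate_left(1, 3, k=1)): [B, A, D, F, E, G, C]
After 12 (swap(6, 0)): [C, A, D, F, E, G, B]

Answer: 1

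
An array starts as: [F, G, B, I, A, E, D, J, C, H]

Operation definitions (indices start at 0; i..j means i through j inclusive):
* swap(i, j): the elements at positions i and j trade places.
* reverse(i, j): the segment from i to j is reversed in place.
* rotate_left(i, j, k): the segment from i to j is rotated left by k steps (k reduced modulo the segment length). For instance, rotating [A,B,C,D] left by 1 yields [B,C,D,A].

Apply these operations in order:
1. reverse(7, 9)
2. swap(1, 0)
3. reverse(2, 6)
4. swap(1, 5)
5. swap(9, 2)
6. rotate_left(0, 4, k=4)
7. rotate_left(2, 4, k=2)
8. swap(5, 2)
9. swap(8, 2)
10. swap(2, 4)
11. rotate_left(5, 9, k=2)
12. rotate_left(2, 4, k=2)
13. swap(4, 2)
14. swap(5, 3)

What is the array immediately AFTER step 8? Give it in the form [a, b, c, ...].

Answer: [A, G, F, I, J, E, B, H, C, D]

Derivation:
After 1 (reverse(7, 9)): [F, G, B, I, A, E, D, H, C, J]
After 2 (swap(1, 0)): [G, F, B, I, A, E, D, H, C, J]
After 3 (reverse(2, 6)): [G, F, D, E, A, I, B, H, C, J]
After 4 (swap(1, 5)): [G, I, D, E, A, F, B, H, C, J]
After 5 (swap(9, 2)): [G, I, J, E, A, F, B, H, C, D]
After 6 (rotate_left(0, 4, k=4)): [A, G, I, J, E, F, B, H, C, D]
After 7 (rotate_left(2, 4, k=2)): [A, G, E, I, J, F, B, H, C, D]
After 8 (swap(5, 2)): [A, G, F, I, J, E, B, H, C, D]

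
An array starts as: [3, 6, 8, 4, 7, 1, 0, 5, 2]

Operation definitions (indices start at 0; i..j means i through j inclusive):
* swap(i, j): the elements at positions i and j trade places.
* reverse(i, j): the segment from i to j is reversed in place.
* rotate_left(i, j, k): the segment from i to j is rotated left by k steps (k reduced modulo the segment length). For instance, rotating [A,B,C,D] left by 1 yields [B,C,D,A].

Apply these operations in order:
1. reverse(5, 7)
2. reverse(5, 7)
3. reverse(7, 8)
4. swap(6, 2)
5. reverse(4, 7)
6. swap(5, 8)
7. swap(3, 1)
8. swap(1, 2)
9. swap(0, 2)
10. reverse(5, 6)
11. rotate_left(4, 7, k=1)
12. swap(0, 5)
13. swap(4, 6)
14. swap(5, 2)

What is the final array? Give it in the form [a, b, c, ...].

Answer: [5, 0, 4, 6, 7, 3, 1, 2, 8]

Derivation:
After 1 (reverse(5, 7)): [3, 6, 8, 4, 7, 5, 0, 1, 2]
After 2 (reverse(5, 7)): [3, 6, 8, 4, 7, 1, 0, 5, 2]
After 3 (reverse(7, 8)): [3, 6, 8, 4, 7, 1, 0, 2, 5]
After 4 (swap(6, 2)): [3, 6, 0, 4, 7, 1, 8, 2, 5]
After 5 (reverse(4, 7)): [3, 6, 0, 4, 2, 8, 1, 7, 5]
After 6 (swap(5, 8)): [3, 6, 0, 4, 2, 5, 1, 7, 8]
After 7 (swap(3, 1)): [3, 4, 0, 6, 2, 5, 1, 7, 8]
After 8 (swap(1, 2)): [3, 0, 4, 6, 2, 5, 1, 7, 8]
After 9 (swap(0, 2)): [4, 0, 3, 6, 2, 5, 1, 7, 8]
After 10 (reverse(5, 6)): [4, 0, 3, 6, 2, 1, 5, 7, 8]
After 11 (rotate_left(4, 7, k=1)): [4, 0, 3, 6, 1, 5, 7, 2, 8]
After 12 (swap(0, 5)): [5, 0, 3, 6, 1, 4, 7, 2, 8]
After 13 (swap(4, 6)): [5, 0, 3, 6, 7, 4, 1, 2, 8]
After 14 (swap(5, 2)): [5, 0, 4, 6, 7, 3, 1, 2, 8]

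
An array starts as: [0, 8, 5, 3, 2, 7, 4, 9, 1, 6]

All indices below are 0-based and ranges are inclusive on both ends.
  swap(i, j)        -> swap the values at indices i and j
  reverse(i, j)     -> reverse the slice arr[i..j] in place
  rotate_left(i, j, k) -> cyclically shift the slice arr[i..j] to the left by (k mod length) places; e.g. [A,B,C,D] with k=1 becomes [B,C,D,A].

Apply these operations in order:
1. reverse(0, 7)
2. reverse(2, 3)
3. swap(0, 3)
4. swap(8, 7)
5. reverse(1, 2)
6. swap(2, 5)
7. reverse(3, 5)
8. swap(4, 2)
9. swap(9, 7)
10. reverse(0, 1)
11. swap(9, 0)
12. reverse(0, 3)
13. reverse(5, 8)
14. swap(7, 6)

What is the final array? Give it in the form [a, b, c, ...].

After 1 (reverse(0, 7)): [9, 4, 7, 2, 3, 5, 8, 0, 1, 6]
After 2 (reverse(2, 3)): [9, 4, 2, 7, 3, 5, 8, 0, 1, 6]
After 3 (swap(0, 3)): [7, 4, 2, 9, 3, 5, 8, 0, 1, 6]
After 4 (swap(8, 7)): [7, 4, 2, 9, 3, 5, 8, 1, 0, 6]
After 5 (reverse(1, 2)): [7, 2, 4, 9, 3, 5, 8, 1, 0, 6]
After 6 (swap(2, 5)): [7, 2, 5, 9, 3, 4, 8, 1, 0, 6]
After 7 (reverse(3, 5)): [7, 2, 5, 4, 3, 9, 8, 1, 0, 6]
After 8 (swap(4, 2)): [7, 2, 3, 4, 5, 9, 8, 1, 0, 6]
After 9 (swap(9, 7)): [7, 2, 3, 4, 5, 9, 8, 6, 0, 1]
After 10 (reverse(0, 1)): [2, 7, 3, 4, 5, 9, 8, 6, 0, 1]
After 11 (swap(9, 0)): [1, 7, 3, 4, 5, 9, 8, 6, 0, 2]
After 12 (reverse(0, 3)): [4, 3, 7, 1, 5, 9, 8, 6, 0, 2]
After 13 (reverse(5, 8)): [4, 3, 7, 1, 5, 0, 6, 8, 9, 2]
After 14 (swap(7, 6)): [4, 3, 7, 1, 5, 0, 8, 6, 9, 2]

Answer: [4, 3, 7, 1, 5, 0, 8, 6, 9, 2]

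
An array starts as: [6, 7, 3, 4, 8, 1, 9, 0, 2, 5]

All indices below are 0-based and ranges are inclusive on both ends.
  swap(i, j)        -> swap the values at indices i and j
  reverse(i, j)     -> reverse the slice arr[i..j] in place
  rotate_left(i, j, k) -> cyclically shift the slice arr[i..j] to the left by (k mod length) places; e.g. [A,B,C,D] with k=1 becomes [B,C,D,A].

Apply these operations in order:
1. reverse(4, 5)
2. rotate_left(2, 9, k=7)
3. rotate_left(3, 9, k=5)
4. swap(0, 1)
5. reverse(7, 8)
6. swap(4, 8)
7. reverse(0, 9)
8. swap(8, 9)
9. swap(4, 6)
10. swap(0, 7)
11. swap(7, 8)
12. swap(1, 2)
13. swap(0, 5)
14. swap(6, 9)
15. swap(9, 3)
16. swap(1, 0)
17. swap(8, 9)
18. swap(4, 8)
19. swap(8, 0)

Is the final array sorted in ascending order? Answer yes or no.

After 1 (reverse(4, 5)): [6, 7, 3, 4, 1, 8, 9, 0, 2, 5]
After 2 (rotate_left(2, 9, k=7)): [6, 7, 5, 3, 4, 1, 8, 9, 0, 2]
After 3 (rotate_left(3, 9, k=5)): [6, 7, 5, 0, 2, 3, 4, 1, 8, 9]
After 4 (swap(0, 1)): [7, 6, 5, 0, 2, 3, 4, 1, 8, 9]
After 5 (reverse(7, 8)): [7, 6, 5, 0, 2, 3, 4, 8, 1, 9]
After 6 (swap(4, 8)): [7, 6, 5, 0, 1, 3, 4, 8, 2, 9]
After 7 (reverse(0, 9)): [9, 2, 8, 4, 3, 1, 0, 5, 6, 7]
After 8 (swap(8, 9)): [9, 2, 8, 4, 3, 1, 0, 5, 7, 6]
After 9 (swap(4, 6)): [9, 2, 8, 4, 0, 1, 3, 5, 7, 6]
After 10 (swap(0, 7)): [5, 2, 8, 4, 0, 1, 3, 9, 7, 6]
After 11 (swap(7, 8)): [5, 2, 8, 4, 0, 1, 3, 7, 9, 6]
After 12 (swap(1, 2)): [5, 8, 2, 4, 0, 1, 3, 7, 9, 6]
After 13 (swap(0, 5)): [1, 8, 2, 4, 0, 5, 3, 7, 9, 6]
After 14 (swap(6, 9)): [1, 8, 2, 4, 0, 5, 6, 7, 9, 3]
After 15 (swap(9, 3)): [1, 8, 2, 3, 0, 5, 6, 7, 9, 4]
After 16 (swap(1, 0)): [8, 1, 2, 3, 0, 5, 6, 7, 9, 4]
After 17 (swap(8, 9)): [8, 1, 2, 3, 0, 5, 6, 7, 4, 9]
After 18 (swap(4, 8)): [8, 1, 2, 3, 4, 5, 6, 7, 0, 9]
After 19 (swap(8, 0)): [0, 1, 2, 3, 4, 5, 6, 7, 8, 9]

Answer: yes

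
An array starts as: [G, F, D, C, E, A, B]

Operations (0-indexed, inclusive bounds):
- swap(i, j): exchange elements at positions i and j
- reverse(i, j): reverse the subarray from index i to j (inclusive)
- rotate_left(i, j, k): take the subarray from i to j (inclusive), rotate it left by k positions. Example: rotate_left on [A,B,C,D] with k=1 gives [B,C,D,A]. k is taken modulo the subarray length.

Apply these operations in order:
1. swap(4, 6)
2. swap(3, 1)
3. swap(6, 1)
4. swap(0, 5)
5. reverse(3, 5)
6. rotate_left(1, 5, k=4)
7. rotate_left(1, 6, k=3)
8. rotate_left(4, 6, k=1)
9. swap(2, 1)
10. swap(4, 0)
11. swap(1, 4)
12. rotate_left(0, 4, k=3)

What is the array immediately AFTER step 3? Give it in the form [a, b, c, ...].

After 1 (swap(4, 6)): [G, F, D, C, B, A, E]
After 2 (swap(3, 1)): [G, C, D, F, B, A, E]
After 3 (swap(6, 1)): [G, E, D, F, B, A, C]

Answer: [G, E, D, F, B, A, C]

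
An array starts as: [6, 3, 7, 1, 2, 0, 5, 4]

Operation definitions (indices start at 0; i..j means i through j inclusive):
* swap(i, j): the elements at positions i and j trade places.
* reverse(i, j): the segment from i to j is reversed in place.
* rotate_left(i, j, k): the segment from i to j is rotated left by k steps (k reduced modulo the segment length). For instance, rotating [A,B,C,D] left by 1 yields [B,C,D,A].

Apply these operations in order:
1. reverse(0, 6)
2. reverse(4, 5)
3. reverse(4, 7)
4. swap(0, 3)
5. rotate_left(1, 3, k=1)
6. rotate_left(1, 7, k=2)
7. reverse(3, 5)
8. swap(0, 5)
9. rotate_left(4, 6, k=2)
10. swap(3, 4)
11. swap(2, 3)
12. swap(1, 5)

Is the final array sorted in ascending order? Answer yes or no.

After 1 (reverse(0, 6)): [5, 0, 2, 1, 7, 3, 6, 4]
After 2 (reverse(4, 5)): [5, 0, 2, 1, 3, 7, 6, 4]
After 3 (reverse(4, 7)): [5, 0, 2, 1, 4, 6, 7, 3]
After 4 (swap(0, 3)): [1, 0, 2, 5, 4, 6, 7, 3]
After 5 (rotate_left(1, 3, k=1)): [1, 2, 5, 0, 4, 6, 7, 3]
After 6 (rotate_left(1, 7, k=2)): [1, 0, 4, 6, 7, 3, 2, 5]
After 7 (reverse(3, 5)): [1, 0, 4, 3, 7, 6, 2, 5]
After 8 (swap(0, 5)): [6, 0, 4, 3, 7, 1, 2, 5]
After 9 (rotate_left(4, 6, k=2)): [6, 0, 4, 3, 2, 7, 1, 5]
After 10 (swap(3, 4)): [6, 0, 4, 2, 3, 7, 1, 5]
After 11 (swap(2, 3)): [6, 0, 2, 4, 3, 7, 1, 5]
After 12 (swap(1, 5)): [6, 7, 2, 4, 3, 0, 1, 5]

Answer: no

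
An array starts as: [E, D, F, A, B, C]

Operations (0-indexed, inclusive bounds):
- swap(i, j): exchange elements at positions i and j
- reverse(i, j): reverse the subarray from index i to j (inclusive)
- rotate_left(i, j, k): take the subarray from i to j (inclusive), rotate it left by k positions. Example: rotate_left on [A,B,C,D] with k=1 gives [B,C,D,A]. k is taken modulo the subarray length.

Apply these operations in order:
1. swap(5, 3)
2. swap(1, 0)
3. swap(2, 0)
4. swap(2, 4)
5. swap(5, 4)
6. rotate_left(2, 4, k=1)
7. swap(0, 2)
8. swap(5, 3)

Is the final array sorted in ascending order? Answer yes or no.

Answer: no

Derivation:
After 1 (swap(5, 3)): [E, D, F, C, B, A]
After 2 (swap(1, 0)): [D, E, F, C, B, A]
After 3 (swap(2, 0)): [F, E, D, C, B, A]
After 4 (swap(2, 4)): [F, E, B, C, D, A]
After 5 (swap(5, 4)): [F, E, B, C, A, D]
After 6 (rotate_left(2, 4, k=1)): [F, E, C, A, B, D]
After 7 (swap(0, 2)): [C, E, F, A, B, D]
After 8 (swap(5, 3)): [C, E, F, D, B, A]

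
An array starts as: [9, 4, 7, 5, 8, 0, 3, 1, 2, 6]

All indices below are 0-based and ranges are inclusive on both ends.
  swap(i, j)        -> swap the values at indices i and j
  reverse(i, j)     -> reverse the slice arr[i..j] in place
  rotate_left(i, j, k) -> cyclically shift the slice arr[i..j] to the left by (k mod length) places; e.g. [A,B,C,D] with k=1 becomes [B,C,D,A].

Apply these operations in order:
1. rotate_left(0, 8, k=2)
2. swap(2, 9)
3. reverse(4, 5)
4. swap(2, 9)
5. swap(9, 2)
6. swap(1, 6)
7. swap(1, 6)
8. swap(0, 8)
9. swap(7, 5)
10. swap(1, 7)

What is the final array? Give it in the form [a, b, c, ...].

Answer: [4, 3, 6, 0, 1, 9, 2, 5, 7, 8]

Derivation:
After 1 (rotate_left(0, 8, k=2)): [7, 5, 8, 0, 3, 1, 2, 9, 4, 6]
After 2 (swap(2, 9)): [7, 5, 6, 0, 3, 1, 2, 9, 4, 8]
After 3 (reverse(4, 5)): [7, 5, 6, 0, 1, 3, 2, 9, 4, 8]
After 4 (swap(2, 9)): [7, 5, 8, 0, 1, 3, 2, 9, 4, 6]
After 5 (swap(9, 2)): [7, 5, 6, 0, 1, 3, 2, 9, 4, 8]
After 6 (swap(1, 6)): [7, 2, 6, 0, 1, 3, 5, 9, 4, 8]
After 7 (swap(1, 6)): [7, 5, 6, 0, 1, 3, 2, 9, 4, 8]
After 8 (swap(0, 8)): [4, 5, 6, 0, 1, 3, 2, 9, 7, 8]
After 9 (swap(7, 5)): [4, 5, 6, 0, 1, 9, 2, 3, 7, 8]
After 10 (swap(1, 7)): [4, 3, 6, 0, 1, 9, 2, 5, 7, 8]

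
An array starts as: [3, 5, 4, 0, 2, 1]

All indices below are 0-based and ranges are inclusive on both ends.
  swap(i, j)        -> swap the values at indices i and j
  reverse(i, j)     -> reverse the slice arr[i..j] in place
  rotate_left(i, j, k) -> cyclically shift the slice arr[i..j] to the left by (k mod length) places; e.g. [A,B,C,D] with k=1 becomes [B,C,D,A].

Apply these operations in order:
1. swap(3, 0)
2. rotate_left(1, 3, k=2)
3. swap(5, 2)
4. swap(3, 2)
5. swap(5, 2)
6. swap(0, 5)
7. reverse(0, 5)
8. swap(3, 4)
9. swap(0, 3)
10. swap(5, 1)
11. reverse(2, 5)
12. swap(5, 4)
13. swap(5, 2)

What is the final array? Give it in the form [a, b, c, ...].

After 1 (swap(3, 0)): [0, 5, 4, 3, 2, 1]
After 2 (rotate_left(1, 3, k=2)): [0, 3, 5, 4, 2, 1]
After 3 (swap(5, 2)): [0, 3, 1, 4, 2, 5]
After 4 (swap(3, 2)): [0, 3, 4, 1, 2, 5]
After 5 (swap(5, 2)): [0, 3, 5, 1, 2, 4]
After 6 (swap(0, 5)): [4, 3, 5, 1, 2, 0]
After 7 (reverse(0, 5)): [0, 2, 1, 5, 3, 4]
After 8 (swap(3, 4)): [0, 2, 1, 3, 5, 4]
After 9 (swap(0, 3)): [3, 2, 1, 0, 5, 4]
After 10 (swap(5, 1)): [3, 4, 1, 0, 5, 2]
After 11 (reverse(2, 5)): [3, 4, 2, 5, 0, 1]
After 12 (swap(5, 4)): [3, 4, 2, 5, 1, 0]
After 13 (swap(5, 2)): [3, 4, 0, 5, 1, 2]

Answer: [3, 4, 0, 5, 1, 2]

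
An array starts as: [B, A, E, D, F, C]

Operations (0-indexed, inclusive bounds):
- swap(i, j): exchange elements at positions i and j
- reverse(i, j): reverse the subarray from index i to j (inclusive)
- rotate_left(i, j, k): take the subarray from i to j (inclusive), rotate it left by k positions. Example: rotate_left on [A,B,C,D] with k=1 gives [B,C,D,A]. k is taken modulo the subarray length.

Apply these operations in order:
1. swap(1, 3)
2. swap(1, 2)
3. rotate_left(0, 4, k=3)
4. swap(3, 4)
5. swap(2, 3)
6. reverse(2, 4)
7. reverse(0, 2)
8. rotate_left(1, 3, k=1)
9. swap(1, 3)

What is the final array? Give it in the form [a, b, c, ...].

After 1 (swap(1, 3)): [B, D, E, A, F, C]
After 2 (swap(1, 2)): [B, E, D, A, F, C]
After 3 (rotate_left(0, 4, k=3)): [A, F, B, E, D, C]
After 4 (swap(3, 4)): [A, F, B, D, E, C]
After 5 (swap(2, 3)): [A, F, D, B, E, C]
After 6 (reverse(2, 4)): [A, F, E, B, D, C]
After 7 (reverse(0, 2)): [E, F, A, B, D, C]
After 8 (rotate_left(1, 3, k=1)): [E, A, B, F, D, C]
After 9 (swap(1, 3)): [E, F, B, A, D, C]

Answer: [E, F, B, A, D, C]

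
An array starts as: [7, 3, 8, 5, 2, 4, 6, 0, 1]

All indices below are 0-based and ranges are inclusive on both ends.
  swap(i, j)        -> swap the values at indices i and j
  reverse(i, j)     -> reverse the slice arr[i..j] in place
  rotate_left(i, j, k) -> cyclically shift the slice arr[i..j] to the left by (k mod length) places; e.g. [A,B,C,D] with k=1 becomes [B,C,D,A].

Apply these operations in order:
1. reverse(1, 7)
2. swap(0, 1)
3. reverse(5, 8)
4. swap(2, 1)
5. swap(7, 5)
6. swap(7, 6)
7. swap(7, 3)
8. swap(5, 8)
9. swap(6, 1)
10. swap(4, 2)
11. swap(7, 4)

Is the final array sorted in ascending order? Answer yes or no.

Answer: yes

Derivation:
After 1 (reverse(1, 7)): [7, 0, 6, 4, 2, 5, 8, 3, 1]
After 2 (swap(0, 1)): [0, 7, 6, 4, 2, 5, 8, 3, 1]
After 3 (reverse(5, 8)): [0, 7, 6, 4, 2, 1, 3, 8, 5]
After 4 (swap(2, 1)): [0, 6, 7, 4, 2, 1, 3, 8, 5]
After 5 (swap(7, 5)): [0, 6, 7, 4, 2, 8, 3, 1, 5]
After 6 (swap(7, 6)): [0, 6, 7, 4, 2, 8, 1, 3, 5]
After 7 (swap(7, 3)): [0, 6, 7, 3, 2, 8, 1, 4, 5]
After 8 (swap(5, 8)): [0, 6, 7, 3, 2, 5, 1, 4, 8]
After 9 (swap(6, 1)): [0, 1, 7, 3, 2, 5, 6, 4, 8]
After 10 (swap(4, 2)): [0, 1, 2, 3, 7, 5, 6, 4, 8]
After 11 (swap(7, 4)): [0, 1, 2, 3, 4, 5, 6, 7, 8]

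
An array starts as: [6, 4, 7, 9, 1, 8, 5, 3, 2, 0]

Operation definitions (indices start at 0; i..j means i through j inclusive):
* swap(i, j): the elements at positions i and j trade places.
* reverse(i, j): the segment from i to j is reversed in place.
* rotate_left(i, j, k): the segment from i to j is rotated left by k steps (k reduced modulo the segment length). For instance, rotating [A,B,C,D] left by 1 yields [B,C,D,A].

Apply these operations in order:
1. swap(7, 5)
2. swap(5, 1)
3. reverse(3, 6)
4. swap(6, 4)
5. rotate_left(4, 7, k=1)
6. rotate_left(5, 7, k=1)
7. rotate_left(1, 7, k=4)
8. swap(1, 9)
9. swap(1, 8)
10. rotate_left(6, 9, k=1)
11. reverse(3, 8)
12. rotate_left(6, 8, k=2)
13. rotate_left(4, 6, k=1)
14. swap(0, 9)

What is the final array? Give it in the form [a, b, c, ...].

After 1 (swap(7, 5)): [6, 4, 7, 9, 1, 3, 5, 8, 2, 0]
After 2 (swap(5, 1)): [6, 3, 7, 9, 1, 4, 5, 8, 2, 0]
After 3 (reverse(3, 6)): [6, 3, 7, 5, 4, 1, 9, 8, 2, 0]
After 4 (swap(6, 4)): [6, 3, 7, 5, 9, 1, 4, 8, 2, 0]
After 5 (rotate_left(4, 7, k=1)): [6, 3, 7, 5, 1, 4, 8, 9, 2, 0]
After 6 (rotate_left(5, 7, k=1)): [6, 3, 7, 5, 1, 8, 9, 4, 2, 0]
After 7 (rotate_left(1, 7, k=4)): [6, 8, 9, 4, 3, 7, 5, 1, 2, 0]
After 8 (swap(1, 9)): [6, 0, 9, 4, 3, 7, 5, 1, 2, 8]
After 9 (swap(1, 8)): [6, 2, 9, 4, 3, 7, 5, 1, 0, 8]
After 10 (rotate_left(6, 9, k=1)): [6, 2, 9, 4, 3, 7, 1, 0, 8, 5]
After 11 (reverse(3, 8)): [6, 2, 9, 8, 0, 1, 7, 3, 4, 5]
After 12 (rotate_left(6, 8, k=2)): [6, 2, 9, 8, 0, 1, 4, 7, 3, 5]
After 13 (rotate_left(4, 6, k=1)): [6, 2, 9, 8, 1, 4, 0, 7, 3, 5]
After 14 (swap(0, 9)): [5, 2, 9, 8, 1, 4, 0, 7, 3, 6]

Answer: [5, 2, 9, 8, 1, 4, 0, 7, 3, 6]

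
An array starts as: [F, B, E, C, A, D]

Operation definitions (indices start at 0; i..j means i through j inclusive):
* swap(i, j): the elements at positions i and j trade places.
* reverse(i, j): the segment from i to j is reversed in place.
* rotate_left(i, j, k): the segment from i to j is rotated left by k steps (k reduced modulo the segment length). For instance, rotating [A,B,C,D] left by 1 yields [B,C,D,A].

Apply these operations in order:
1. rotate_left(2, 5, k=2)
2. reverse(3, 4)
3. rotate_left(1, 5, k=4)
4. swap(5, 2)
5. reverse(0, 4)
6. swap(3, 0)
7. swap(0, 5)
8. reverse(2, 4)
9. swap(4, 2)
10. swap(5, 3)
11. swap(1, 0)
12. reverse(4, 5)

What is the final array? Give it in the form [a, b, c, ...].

After 1 (rotate_left(2, 5, k=2)): [F, B, A, D, E, C]
After 2 (reverse(3, 4)): [F, B, A, E, D, C]
After 3 (rotate_left(1, 5, k=4)): [F, C, B, A, E, D]
After 4 (swap(5, 2)): [F, C, D, A, E, B]
After 5 (reverse(0, 4)): [E, A, D, C, F, B]
After 6 (swap(3, 0)): [C, A, D, E, F, B]
After 7 (swap(0, 5)): [B, A, D, E, F, C]
After 8 (reverse(2, 4)): [B, A, F, E, D, C]
After 9 (swap(4, 2)): [B, A, D, E, F, C]
After 10 (swap(5, 3)): [B, A, D, C, F, E]
After 11 (swap(1, 0)): [A, B, D, C, F, E]
After 12 (reverse(4, 5)): [A, B, D, C, E, F]

Answer: [A, B, D, C, E, F]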